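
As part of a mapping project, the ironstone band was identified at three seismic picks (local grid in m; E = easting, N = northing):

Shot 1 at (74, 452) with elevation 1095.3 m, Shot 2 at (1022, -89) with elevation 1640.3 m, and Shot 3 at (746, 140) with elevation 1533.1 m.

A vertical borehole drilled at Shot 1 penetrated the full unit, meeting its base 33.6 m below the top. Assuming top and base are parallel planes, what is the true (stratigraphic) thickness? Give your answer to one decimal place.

Two edge vectors: Shot 1→Shot 2 = (948, -541, 545), Shot 1→Shot 3 = (672, -312, 437.8).
Normal n = (Shot 1→Shot 2) × (Shot 1→Shot 3) = (-66809.8, -48794.4, 67776).
So ∂z/∂E = −n_x/n_z = 0.98574 and ∂z/∂N = −n_y/n_z = 0.71994.
|∇z| = √(a²+b²) = 1.22066, so dip δ = arctan(1.22066) = 50.67°.
True thickness = vertical thickness × cos δ = 33.6 × cos 50.67° = 21.3 m.

21.3 m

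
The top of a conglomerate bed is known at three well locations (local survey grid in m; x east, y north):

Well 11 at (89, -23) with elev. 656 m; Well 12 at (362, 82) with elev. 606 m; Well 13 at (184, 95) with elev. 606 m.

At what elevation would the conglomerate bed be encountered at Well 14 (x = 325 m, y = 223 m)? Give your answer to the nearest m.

Let the plane be z = a·x + b·y + c.
Well 12−Well 11: 273a + 105b = −50;  Well 13−Well 11: 95a + 118b = −50.
Solving gives a = −0.02923, b = −0.40020.
Then c = 656 − a·89 − b·-23 = 649.40.
At (325, 223): z = −9.5 − 89.2 + 649.40 = 550.7 m.

551 m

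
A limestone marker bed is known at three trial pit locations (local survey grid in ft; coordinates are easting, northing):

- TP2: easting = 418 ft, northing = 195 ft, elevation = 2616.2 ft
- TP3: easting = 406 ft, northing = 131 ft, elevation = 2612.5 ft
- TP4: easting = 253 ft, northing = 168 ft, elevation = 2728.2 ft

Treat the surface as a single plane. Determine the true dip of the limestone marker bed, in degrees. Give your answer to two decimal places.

36.33°

Let the plane be z = a·easting + b·northing + c.
TP3−TP2: −12a − 64b = −3.7;  TP4−TP2: −165a − 27b = 112.
Solving gives a = −0.71003, b = 0.19094.
Gradient magnitude |∇z| = √(a² + b²) = √(0.50415 + 0.03646) = 0.73526.
True dip = arctan(0.73526) = 36.33°, dipping toward ESE (azimuth ≈ 105°).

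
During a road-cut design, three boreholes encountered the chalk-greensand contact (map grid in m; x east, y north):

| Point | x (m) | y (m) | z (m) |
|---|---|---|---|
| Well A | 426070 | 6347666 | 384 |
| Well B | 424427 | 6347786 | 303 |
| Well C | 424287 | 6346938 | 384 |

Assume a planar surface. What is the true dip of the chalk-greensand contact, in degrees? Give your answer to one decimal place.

Let the plane be z = a·x + b·y + c.
Well B−Well A: −1643a + 120b = −81;  Well C−Well A: −1783a − 728b = 0.
Solving gives a = 0.04182, b = −0.10242.
Gradient magnitude |∇z| = √(a² + b²) = √(0.00175 + 0.01049) = 0.11063.
True dip = arctan(0.11063) = 6.3°, dipping toward NNW (azimuth ≈ 338°).

6.3°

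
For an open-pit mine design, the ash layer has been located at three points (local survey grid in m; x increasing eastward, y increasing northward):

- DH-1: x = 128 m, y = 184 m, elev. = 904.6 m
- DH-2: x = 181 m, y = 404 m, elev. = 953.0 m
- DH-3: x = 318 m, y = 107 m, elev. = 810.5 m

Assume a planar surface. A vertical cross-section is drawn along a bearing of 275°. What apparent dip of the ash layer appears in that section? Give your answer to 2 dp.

21.58°

Let the plane be z = a·x + b·y + c.
DH-2−DH-1: 53a + 220b = 48.4;  DH-3−DH-1: 190a − 77b = −94.1.
Solving gives a = −0.36998, b = 0.30913.
Unit vector along 275° is (sin 275°, cos 275°) = (-0.9962, 0.0872).
Slope in that direction = a·(-0.9962) + b·(0.0872) = 0.39552.
Apparent dip = arctan|0.39552| = 21.58° (true dip is 25.7°, so apparent ≤ true as expected).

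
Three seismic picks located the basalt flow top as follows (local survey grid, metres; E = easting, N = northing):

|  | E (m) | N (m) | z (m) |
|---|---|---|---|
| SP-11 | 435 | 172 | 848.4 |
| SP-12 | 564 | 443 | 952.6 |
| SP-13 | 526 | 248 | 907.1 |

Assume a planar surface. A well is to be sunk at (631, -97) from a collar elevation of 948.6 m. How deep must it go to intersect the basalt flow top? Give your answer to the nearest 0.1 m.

29.4 m

Two edge vectors: SP-11→SP-12 = (129, 271, 104.2), SP-11→SP-13 = (91, 76, 58.7).
Normal n = (SP-11→SP-12) × (SP-11→SP-13) = (7988.5, 1909.9, -14857).
So ∂z/∂E = −n_x/n_z = 0.53769 and ∂z/∂N = −n_y/n_z = 0.12855.
Intercept c from SP-11: 848.4 − 233.90 − 22.11 = 592.39.
At (631, -97): z_contact = 339.28 − 12.47 + 592.39 = 919.21 m.
Depth below ground = 948.6 − 919.21 = 29.4 m.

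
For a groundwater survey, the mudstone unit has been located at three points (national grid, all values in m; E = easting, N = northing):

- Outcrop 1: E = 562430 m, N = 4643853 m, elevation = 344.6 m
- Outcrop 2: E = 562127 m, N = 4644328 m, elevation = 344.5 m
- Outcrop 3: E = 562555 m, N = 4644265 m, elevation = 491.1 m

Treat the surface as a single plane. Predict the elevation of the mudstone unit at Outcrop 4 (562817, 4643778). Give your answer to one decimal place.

472.8 m

Two edge vectors: Outcrop 1→Outcrop 2 = (-303, 475, -0.1), Outcrop 1→Outcrop 3 = (125, 412, 146.5).
Normal n = (Outcrop 1→Outcrop 2) × (Outcrop 1→Outcrop 3) = (69628.7, 44377, -184211).
So ∂z/∂E = −n_x/n_z = 0.377983399 and ∂z/∂N = −n_y/n_z = 0.240903095.
Intercept c from Outcrop 1: 344.6 − 212589.20 − 1118718.56 = −1330963.16.
At (562817, 4643778): z = 212735.5 + 1118700.5 − 1330963.16 = 472.8 m.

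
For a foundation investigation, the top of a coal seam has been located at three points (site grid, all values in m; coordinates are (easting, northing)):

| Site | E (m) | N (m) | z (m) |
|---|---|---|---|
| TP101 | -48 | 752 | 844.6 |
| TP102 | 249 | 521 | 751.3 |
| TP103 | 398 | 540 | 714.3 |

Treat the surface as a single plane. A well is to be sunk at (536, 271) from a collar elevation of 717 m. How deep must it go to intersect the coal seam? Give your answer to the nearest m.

58 m

Two edge vectors: TP101→TP102 = (297, -231, -93.3), TP101→TP103 = (446, -212, -130.3).
Normal n = (TP101→TP102) × (TP101→TP103) = (10319.7, -2912.7, 40062).
So ∂z/∂E = −n_x/n_z = −0.25759 and ∂z/∂N = −n_y/n_z = 0.07270.
Intercept c from TP101: 844.6 − 12.36 − 54.67 = 777.56.
At (536, 271): z_contact = −138.1 + 19.7 + 777.56 = 659.2 m.
Depth below ground = 717 − 659.2 = 58 m.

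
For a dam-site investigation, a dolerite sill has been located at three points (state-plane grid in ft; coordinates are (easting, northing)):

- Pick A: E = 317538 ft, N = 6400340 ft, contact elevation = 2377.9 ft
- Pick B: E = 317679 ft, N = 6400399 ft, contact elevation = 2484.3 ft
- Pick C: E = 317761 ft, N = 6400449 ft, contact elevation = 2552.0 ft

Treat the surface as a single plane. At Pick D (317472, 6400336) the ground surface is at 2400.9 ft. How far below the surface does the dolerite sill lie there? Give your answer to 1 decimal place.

64.0 ft

Let the plane be z = a·E + b·N + c.
Pick B−Pick A: 141a + 59b = 106.4;  Pick C−Pick A: 223a + 109b = 174.1.
Solving gives a = 0.599321881, b = 0.371112116.
Then c = 2377.9 − a·317538 − b·6400340 = −2563173.29.
At (317472, 6400336): z_contact = 190267.92 + 2375242.23 − 2563173.29 = 2336.86 ft.
Depth below ground = 2400.9 − 2336.86 = 64.0 ft.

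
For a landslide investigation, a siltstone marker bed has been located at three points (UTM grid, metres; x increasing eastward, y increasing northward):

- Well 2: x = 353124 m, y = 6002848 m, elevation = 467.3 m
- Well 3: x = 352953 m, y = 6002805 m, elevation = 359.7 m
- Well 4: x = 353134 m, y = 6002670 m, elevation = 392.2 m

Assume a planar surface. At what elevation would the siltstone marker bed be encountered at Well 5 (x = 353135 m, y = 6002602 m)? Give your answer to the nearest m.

362 m

Let the plane be z = a·x + b·y + c.
Well 3−Well 2: −171a − 43b = −107.6;  Well 4−Well 2: 10a − 178b = −75.1.
Solving gives a = 0.51585785, b = 0.45089089.
Then c = 467.3 − a·353124 − b·6002848 = −2888323.96.
At (353135, 6002602): z = 182167.5 + 2706518.6 − 2888323.96 = 362.1 m.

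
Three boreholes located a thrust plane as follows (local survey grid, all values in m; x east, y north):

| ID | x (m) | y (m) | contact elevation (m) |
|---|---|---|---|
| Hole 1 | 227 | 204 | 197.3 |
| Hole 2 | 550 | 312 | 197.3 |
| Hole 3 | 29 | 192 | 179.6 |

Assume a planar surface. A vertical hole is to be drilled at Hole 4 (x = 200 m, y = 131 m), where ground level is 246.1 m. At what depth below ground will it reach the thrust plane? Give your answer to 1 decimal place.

Two edge vectors: Hole 1→Hole 2 = (323, 108, 0), Hole 1→Hole 3 = (-198, -12, -17.7).
Normal n = (Hole 1→Hole 2) × (Hole 1→Hole 3) = (-1911.6, 5717.1, 17508).
So ∂z/∂x = −n_x/n_z = 0.10918 and ∂z/∂y = −n_y/n_z = −0.32654.
Intercept c from Hole 1: 197.3 − 24.78 + 66.61 = 239.13.
At (200, 131): z_contact = 21.84 − 42.78 + 239.13 = 218.19 m.
Depth below ground = 246.1 − 218.19 = 27.9 m.

27.9 m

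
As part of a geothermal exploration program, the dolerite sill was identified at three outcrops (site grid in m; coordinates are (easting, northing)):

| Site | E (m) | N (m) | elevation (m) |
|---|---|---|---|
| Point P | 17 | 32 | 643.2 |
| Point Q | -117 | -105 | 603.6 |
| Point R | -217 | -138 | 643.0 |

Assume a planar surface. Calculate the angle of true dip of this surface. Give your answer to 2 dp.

50.90°

Two edge vectors: Point P→Point Q = (-134, -137, -39.6), Point P→Point R = (-234, -170, -0.2).
Normal n = (Point P→Point Q) × (Point P→Point R) = (-6704.6, 9239.6, -9278).
So ∂z/∂E = −n_x/n_z = −0.72263 and ∂z/∂N = −n_y/n_z = 0.99586.
Gradient magnitude |∇z| = √(a² + b²) = √(0.52220 + 0.99174) = 1.23042.
True dip = arctan(1.23042) = 50.90°, dipping toward SE (azimuth ≈ 144°).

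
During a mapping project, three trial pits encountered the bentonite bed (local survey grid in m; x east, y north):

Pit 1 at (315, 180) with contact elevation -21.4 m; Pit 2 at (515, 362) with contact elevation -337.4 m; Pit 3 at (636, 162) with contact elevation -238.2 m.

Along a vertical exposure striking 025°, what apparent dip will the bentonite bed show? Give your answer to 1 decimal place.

Let the plane be z = a·x + b·y + c.
Pit 2−Pit 1: 200a + 182b = −316;  Pit 3−Pit 1: 321a − 18b = −216.8.
Solving gives a = −0.72790, b = −0.93638.
Unit vector along 025° is (sin 25°, cos 25°) = (0.4226, 0.9063).
Slope in that direction = a·(0.4226) + b·(0.9063) = −1.15627.
Apparent dip = arctan|1.15627| = 49.1° (true dip is 49.9°, so apparent ≤ true as expected).

49.1°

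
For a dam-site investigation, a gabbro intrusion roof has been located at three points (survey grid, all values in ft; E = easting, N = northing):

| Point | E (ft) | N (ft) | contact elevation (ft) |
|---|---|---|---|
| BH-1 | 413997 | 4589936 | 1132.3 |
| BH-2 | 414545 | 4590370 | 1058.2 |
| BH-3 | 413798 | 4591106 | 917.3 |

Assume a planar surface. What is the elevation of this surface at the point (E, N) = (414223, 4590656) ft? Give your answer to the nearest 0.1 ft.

1003.2 ft

Two edge vectors: BH-1→BH-2 = (548, 434, -74.1), BH-1→BH-3 = (-199, 1170, -215).
Normal n = (BH-1→BH-2) × (BH-1→BH-3) = (-6613, 132565.9, 727526).
So ∂z/∂E = −n_x/n_z = 0.009089710 and ∂z/∂N = −n_y/n_z = −0.182214656.
Intercept c from BH-1: 1132.3 − 3763.11 + 836353.61 = 833722.80.
At (414223, 4590656): z = 3765.2 − 836484.8 + 833722.80 = 1003.2 ft.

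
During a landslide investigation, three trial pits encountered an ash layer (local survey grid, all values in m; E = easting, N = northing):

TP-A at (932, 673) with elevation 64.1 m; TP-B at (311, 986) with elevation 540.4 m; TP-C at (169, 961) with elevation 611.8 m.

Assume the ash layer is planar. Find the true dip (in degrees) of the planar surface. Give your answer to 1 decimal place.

34.6°

Let the plane be z = a·E + b·N + c.
TP-B−TP-A: −621a + 313b = 476.3;  TP-C−TP-A: −763a + 288b = 547.7.
Solving gives a = −0.57120, b = 0.38844.
Gradient magnitude |∇z| = √(a² + b²) = √(0.32627 + 0.15089) = 0.69077.
True dip = arctan(0.69077) = 34.6°, dipping toward SE (azimuth ≈ 124°).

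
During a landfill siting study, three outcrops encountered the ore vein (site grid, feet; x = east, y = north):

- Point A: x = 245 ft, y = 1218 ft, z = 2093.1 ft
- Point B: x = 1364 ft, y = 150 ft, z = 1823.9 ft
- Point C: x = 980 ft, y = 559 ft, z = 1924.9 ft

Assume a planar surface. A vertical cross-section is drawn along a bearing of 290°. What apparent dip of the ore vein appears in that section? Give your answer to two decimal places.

6.48°

Two edge vectors: Point A→Point B = (1119, -1068, -269.2), Point A→Point C = (735, -659, -168.2).
Normal n = (Point A→Point B) × (Point A→Point C) = (2234.8, -9646.2, 47559).
So ∂z/∂x = −n_x/n_z = −0.04699 and ∂z/∂y = −n_y/n_z = 0.20283.
Unit vector along 290° is (sin 290°, cos 290°) = (-0.9397, 0.3420).
Slope in that direction = a·(-0.9397) + b·(0.3420) = 0.11353.
Apparent dip = arctan|0.11353| = 6.48° (true dip is 11.8°, so apparent ≤ true as expected).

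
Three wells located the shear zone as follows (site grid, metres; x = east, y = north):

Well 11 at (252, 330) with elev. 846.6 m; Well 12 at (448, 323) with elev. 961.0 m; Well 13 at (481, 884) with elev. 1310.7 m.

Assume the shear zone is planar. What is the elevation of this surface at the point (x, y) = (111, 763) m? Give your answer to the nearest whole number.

Two edge vectors: Well 11→Well 12 = (196, -7, 114.4), Well 11→Well 13 = (229, 554, 464.1).
Normal n = (Well 11→Well 12) × (Well 11→Well 13) = (-66626.3, -64766, 110187).
So ∂z/∂x = −n_x/n_z = 0.60467 and ∂z/∂y = −n_y/n_z = 0.58778.
Intercept c from Well 11: 846.6 − 152.38 − 193.97 = 500.26.
At (111, 763): z = 67.1 + 448.5 + 500.26 = 1015.9 m.

1016 m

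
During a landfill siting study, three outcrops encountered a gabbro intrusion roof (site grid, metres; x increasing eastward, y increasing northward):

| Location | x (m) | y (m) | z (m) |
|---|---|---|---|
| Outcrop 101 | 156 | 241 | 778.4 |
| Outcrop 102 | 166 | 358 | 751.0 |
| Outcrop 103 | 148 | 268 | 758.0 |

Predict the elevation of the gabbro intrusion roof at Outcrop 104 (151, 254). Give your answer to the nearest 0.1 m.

767.0 m

Let the plane be z = a·x + b·y + c.
Outcrop 102−Outcrop 101: 10a + 117b = −27.4;  Outcrop 103−Outcrop 101: −8a + 27b = −20.4.
Solving gives a = 1.36567, b = −0.35091.
Then c = 778.4 − a·156 − b·241 = 649.93.
At (151, 254): z = 206.2 − 89.1 + 649.93 = 767.0 m.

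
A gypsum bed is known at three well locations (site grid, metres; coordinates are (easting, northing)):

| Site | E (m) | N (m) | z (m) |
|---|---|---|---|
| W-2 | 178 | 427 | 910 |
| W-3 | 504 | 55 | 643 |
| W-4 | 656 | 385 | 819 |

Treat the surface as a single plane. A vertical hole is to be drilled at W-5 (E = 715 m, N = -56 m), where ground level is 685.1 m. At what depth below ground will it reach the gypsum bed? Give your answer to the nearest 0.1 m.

137.5 m

Two edge vectors: W-2→W-3 = (326, -372, -267), W-2→W-4 = (478, -42, -91).
Normal n = (W-2→W-3) × (W-2→W-4) = (22638, -97960, 164124).
So ∂z/∂E = −n_x/n_z = −0.13793 and ∂z/∂N = −n_y/n_z = 0.59687.
Intercept c from W-2: 910 + 24.55 − 254.86 = 679.69.
At (715, -56): z_contact = −98.62 − 33.42 + 679.69 = 547.64 m.
Depth below ground = 685.1 − 547.64 = 137.5 m.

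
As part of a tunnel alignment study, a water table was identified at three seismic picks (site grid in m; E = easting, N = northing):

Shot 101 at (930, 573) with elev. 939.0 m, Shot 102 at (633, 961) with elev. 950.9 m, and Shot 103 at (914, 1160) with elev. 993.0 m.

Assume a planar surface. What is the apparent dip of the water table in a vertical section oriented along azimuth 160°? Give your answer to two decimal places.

3.44°

Two edge vectors: Shot 101→Shot 102 = (-297, 388, 11.9), Shot 101→Shot 103 = (-16, 587, 54).
Normal n = (Shot 101→Shot 102) × (Shot 101→Shot 103) = (13966.7, 15847.6, -168131).
So ∂z/∂E = −n_x/n_z = 0.08307 and ∂z/∂N = −n_y/n_z = 0.09426.
Unit vector along 160° is (sin 160°, cos 160°) = (0.3420, -0.9397).
Slope in that direction = a·(0.3420) + b·(-0.9397) = −0.06016.
Apparent dip = arctan|0.06016| = 3.44° (true dip is 7.2°, so apparent ≤ true as expected).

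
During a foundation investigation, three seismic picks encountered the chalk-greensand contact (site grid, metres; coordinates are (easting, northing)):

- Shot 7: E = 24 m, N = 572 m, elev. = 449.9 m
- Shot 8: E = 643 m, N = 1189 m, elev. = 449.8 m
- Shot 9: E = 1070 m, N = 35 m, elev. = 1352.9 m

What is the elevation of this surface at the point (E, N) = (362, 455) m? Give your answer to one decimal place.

Let the plane be z = a·E + b·N + c.
Shot 8−Shot 7: 619a + 617b = −0.1;  Shot 9−Shot 7: 1046a − 537b = 903.
Solving gives a = 0.569754, b = −0.571763.
Then c = 449.9 − a·24 − b·572 = 763.27.
At (362, 455): z = 206.3 − 260.2 + 763.27 = 709.4 m.

709.4 m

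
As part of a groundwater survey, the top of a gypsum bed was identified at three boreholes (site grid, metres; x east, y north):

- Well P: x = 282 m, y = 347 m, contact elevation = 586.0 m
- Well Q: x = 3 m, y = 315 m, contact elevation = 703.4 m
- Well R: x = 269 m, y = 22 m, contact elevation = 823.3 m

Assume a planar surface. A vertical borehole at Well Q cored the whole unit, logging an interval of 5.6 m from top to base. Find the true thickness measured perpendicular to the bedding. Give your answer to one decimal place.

4.4 m

Let the plane be z = a·x + b·y + c.
Well Q−Well P: −279a − 32b = 117.4;  Well R−Well P: −13a − 325b = 237.3.
Solving gives a = −0.33860, b = −0.71661.
|∇z| = √(a²+b²) = 0.79258, so dip δ = arctan(0.79258) = 38.40°.
True thickness = vertical thickness × cos δ = 5.6 × cos 38.40° = 4.4 m.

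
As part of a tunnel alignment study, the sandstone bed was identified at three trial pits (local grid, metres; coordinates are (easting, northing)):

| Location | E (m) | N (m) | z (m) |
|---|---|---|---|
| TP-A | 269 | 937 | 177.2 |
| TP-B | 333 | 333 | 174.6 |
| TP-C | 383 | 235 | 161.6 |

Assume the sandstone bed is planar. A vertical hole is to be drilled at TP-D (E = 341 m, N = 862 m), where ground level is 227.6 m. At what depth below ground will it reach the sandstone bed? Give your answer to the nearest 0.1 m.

71.1 m

Two edge vectors: TP-A→TP-B = (64, -604, -2.6), TP-A→TP-C = (114, -702, -15.6).
Normal n = (TP-A→TP-B) × (TP-A→TP-C) = (7597.2, 702, 23928).
So ∂z/∂E = −n_x/n_z = −0.31750 and ∂z/∂N = −n_y/n_z = −0.02934.
Intercept c from TP-A: 177.2 + 85.41 + 27.49 = 290.10.
At (341, 862): z_contact = −108.27 − 25.29 + 290.10 = 156.54 m.
Depth below ground = 227.6 − 156.54 = 71.1 m.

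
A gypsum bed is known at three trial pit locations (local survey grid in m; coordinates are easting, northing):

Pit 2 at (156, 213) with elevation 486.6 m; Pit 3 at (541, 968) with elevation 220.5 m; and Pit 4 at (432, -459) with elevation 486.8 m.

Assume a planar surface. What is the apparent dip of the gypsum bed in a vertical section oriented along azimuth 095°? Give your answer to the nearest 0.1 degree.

20.2°

Let the plane be z = a·easting + b·northing + c.
Pit 3−Pit 2: 385a + 755b = −266.1;  Pit 4−Pit 2: 276a − 672b = 0.2.
Solving gives a = −0.38251, b = −0.15740.
Unit vector along 095° is (sin 95°, cos 95°) = (0.9962, -0.0872).
Slope in that direction = a·(0.9962) + b·(-0.0872) = −0.36733.
Apparent dip = arctan|0.36733| = 20.2° (true dip is 22.5°, so apparent ≤ true as expected).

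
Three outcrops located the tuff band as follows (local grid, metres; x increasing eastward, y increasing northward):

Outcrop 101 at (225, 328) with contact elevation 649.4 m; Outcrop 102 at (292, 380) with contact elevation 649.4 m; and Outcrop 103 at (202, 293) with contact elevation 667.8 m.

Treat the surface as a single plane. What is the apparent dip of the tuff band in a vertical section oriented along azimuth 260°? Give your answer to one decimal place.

Two edge vectors: Outcrop 101→Outcrop 102 = (67, 52, 0), Outcrop 101→Outcrop 103 = (-23, -35, 18.4).
Normal n = (Outcrop 101→Outcrop 102) × (Outcrop 101→Outcrop 103) = (956.8, -1232.8, -1149).
So ∂z/∂x = −n_x/n_z = 0.83272 and ∂z/∂y = −n_y/n_z = −1.07293.
Unit vector along 260° is (sin 260°, cos 260°) = (-0.9848, -0.1736).
Slope in that direction = a·(-0.9848) + b·(-0.1736) = −0.63376.
Apparent dip = arctan|0.63376| = 32.4° (true dip is 53.6°, so apparent ≤ true as expected).

32.4°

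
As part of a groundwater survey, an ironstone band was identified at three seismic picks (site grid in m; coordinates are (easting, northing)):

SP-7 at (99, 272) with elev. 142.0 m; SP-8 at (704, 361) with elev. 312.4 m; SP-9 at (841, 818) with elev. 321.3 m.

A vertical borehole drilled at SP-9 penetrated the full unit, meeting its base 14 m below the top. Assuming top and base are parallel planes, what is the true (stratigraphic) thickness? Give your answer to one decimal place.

13.4 m

Two edge vectors: SP-7→SP-8 = (605, 89, 170.4), SP-7→SP-9 = (742, 546, 179.3).
Normal n = (SP-7→SP-8) × (SP-7→SP-9) = (-77080.7, 17960.3, 264292).
So ∂z/∂E = −n_x/n_z = 0.29165 and ∂z/∂N = −n_y/n_z = −0.06796.
|∇z| = √(a²+b²) = 0.29946, so dip δ = arctan(0.29946) = 16.67°.
True thickness = vertical thickness × cos δ = 14 × cos 16.67° = 13.4 m.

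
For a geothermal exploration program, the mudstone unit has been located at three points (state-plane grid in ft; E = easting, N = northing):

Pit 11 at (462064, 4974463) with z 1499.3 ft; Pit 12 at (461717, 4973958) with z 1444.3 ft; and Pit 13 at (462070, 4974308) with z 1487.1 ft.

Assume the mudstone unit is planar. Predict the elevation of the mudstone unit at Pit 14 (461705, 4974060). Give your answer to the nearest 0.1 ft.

Let the plane be z = a·E + b·N + c.
Pit 12−Pit 11: −347a − 505b = −55;  Pit 13−Pit 11: 6a − 155b = −12.2.
Solving gives a = 0.041608730, b = 0.080320338.
Then c = 1499.3 − a·462064 − b·4974463 = −417277.15.
At (461705, 4974060): z = 19211.0 + 399518.2 − 417277.15 = 1452.0 ft.

1452.0 ft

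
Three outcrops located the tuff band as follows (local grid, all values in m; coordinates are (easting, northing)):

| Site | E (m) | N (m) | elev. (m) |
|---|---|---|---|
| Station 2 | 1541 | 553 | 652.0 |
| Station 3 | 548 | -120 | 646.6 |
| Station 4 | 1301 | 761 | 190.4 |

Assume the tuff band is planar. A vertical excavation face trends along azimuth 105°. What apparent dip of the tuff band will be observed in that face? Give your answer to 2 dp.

48.73°

Let the plane be z = a·E + b·N + c.
Station 3−Station 2: −993a − 673b = −5.4;  Station 4−Station 2: −240a + 208b = −461.6.
Solving gives a = 0.84708, b = −1.24183.
Unit vector along 105° is (sin 105°, cos 105°) = (0.9659, -0.2588).
Slope in that direction = a·(0.9659) + b·(-0.2588) = 1.13963.
Apparent dip = arctan|1.13963| = 48.73° (true dip is 56.4°, so apparent ≤ true as expected).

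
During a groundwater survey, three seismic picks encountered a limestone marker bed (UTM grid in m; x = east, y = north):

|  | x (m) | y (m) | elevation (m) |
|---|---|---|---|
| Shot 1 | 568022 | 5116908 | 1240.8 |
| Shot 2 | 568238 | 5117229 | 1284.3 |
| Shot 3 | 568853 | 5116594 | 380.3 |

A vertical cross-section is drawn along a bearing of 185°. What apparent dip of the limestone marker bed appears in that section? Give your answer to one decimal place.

30.7°

Let the plane be z = a·x + b·y + c.
Shot 2−Shot 1: 216a + 321b = 43.5;  Shot 3−Shot 1: 831a − 314b = −860.5.
Solving gives a = −0.78476, b = 0.66358.
Unit vector along 185° is (sin 185°, cos 185°) = (-0.0872, -0.9962).
Slope in that direction = a·(-0.0872) + b·(-0.9962) = −0.59266.
Apparent dip = arctan|0.59266| = 30.7° (true dip is 45.8°, so apparent ≤ true as expected).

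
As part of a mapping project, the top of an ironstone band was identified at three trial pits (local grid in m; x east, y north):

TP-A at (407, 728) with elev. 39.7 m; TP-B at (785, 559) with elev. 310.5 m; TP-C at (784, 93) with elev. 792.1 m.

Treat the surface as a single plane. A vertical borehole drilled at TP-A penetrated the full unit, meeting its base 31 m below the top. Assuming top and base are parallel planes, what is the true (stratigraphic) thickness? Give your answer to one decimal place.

Let the plane be z = a·x + b·y + c.
TP-B−TP-A: 378a − 169b = 270.8;  TP-C−TP-A: 377a − 635b = 752.4.
Solving gives a = 0.25410, b = −1.03402.
|∇z| = √(a²+b²) = 1.06479, so dip δ = arctan(1.06479) = 46.80°.
True thickness = vertical thickness × cos δ = 31 × cos 46.80° = 21.2 m.

21.2 m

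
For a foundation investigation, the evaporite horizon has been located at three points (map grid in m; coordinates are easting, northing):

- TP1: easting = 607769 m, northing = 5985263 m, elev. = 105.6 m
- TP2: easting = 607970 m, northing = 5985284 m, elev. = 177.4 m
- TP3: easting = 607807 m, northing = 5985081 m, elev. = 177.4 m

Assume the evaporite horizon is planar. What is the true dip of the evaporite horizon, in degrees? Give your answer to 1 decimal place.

Let the plane be z = a·easting + b·northing + c.
TP2−TP1: 201a + 21b = 71.8;  TP3−TP1: 38a − 182b = 71.8.
Solving gives a = 0.38993, b = −0.31309.
Gradient magnitude |∇z| = √(a² + b²) = √(0.15204 + 0.09803) = 0.50007.
True dip = arctan(0.50007) = 26.6°, dipping toward NW (azimuth ≈ 309°).

26.6°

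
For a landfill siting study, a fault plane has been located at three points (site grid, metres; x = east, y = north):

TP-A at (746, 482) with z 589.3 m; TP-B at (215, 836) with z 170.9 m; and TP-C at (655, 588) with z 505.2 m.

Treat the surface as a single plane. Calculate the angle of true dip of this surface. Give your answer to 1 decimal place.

Two edge vectors: TP-A→TP-B = (-531, 354, -418.4), TP-A→TP-C = (-91, 106, -84.1).
Normal n = (TP-A→TP-B) × (TP-A→TP-C) = (14579, -6582.7, -24072).
So ∂z/∂x = −n_x/n_z = 0.60564 and ∂z/∂y = −n_y/n_z = −0.27346.
Gradient magnitude |∇z| = √(a² + b²) = √(0.36680 + 0.07478) = 0.66452.
True dip = arctan(0.66452) = 33.6°, dipping toward WNW (azimuth ≈ 294°).

33.6°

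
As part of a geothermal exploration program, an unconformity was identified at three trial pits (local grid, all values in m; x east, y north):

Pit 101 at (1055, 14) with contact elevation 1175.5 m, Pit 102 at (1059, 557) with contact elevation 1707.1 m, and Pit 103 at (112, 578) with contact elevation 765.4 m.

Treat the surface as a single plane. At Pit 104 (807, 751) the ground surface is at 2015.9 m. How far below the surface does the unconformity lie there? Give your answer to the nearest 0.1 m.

Let the plane be z = a·x + b·y + c.
Pit 102−Pit 101: 4a + 543b = 531.6;  Pit 103−Pit 101: −943a + 564b = −410.1.
Solving gives a = 1.015947, b = 0.971522.
Then c = 1175.5 − a·1055 − b·14 = 90.07.
At (807, 751): z_contact = 819.87 + 729.61 + 90.07 = 1639.56 m.
Depth below ground = 2015.9 − 1639.56 = 376.3 m.

376.3 m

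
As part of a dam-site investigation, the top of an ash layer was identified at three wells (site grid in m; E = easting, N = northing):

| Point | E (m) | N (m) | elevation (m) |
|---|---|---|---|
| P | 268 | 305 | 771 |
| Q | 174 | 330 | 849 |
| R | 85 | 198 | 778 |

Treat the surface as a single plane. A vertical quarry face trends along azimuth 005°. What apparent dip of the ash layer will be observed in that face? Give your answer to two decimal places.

41.23°

Let the plane be z = a·E + b·N + c.
Q−P: −94a + 25b = 78;  R−P: −183a − 107b = 7.
Solving gives a = −0.58231, b = 0.93050.
Unit vector along 005° is (sin 5°, cos 5°) = (0.0872, 0.9962).
Slope in that direction = a·(0.0872) + b·(0.9962) = 0.87621.
Apparent dip = arctan|0.87621| = 41.23° (true dip is 47.7°, so apparent ≤ true as expected).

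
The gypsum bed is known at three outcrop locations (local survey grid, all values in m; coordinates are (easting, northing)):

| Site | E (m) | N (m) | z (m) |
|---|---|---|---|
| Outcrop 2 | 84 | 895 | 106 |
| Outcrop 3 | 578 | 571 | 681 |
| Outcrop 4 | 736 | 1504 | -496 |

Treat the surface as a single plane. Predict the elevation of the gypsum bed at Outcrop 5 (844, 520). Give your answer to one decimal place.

Two edge vectors: Outcrop 2→Outcrop 3 = (494, -324, 575), Outcrop 2→Outcrop 4 = (652, 609, -602).
Normal n = (Outcrop 2→Outcrop 3) × (Outcrop 2→Outcrop 4) = (-155127, 672288, 512094).
So ∂z/∂E = −n_x/n_z = 0.302927 and ∂z/∂N = −n_y/n_z = −1.312821.
Intercept c from Outcrop 2: 106 − 25.45 + 1174.98 = 1255.53.
At (844, 520): z = 255.7 − 682.7 + 1255.53 = 828.5 m.

828.5 m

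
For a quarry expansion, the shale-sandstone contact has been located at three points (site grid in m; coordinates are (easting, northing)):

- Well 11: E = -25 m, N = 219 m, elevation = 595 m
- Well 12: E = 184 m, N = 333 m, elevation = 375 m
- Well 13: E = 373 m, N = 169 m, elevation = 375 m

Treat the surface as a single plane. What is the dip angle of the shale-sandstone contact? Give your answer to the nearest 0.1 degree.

44.6°

Let the plane be z = a·E + b·N + c.
Well 12−Well 11: 209a + 114b = −220;  Well 13−Well 11: 398a − 50b = −220.
Solving gives a = −0.64634, b = −0.74487.
Gradient magnitude |∇z| = √(a² + b²) = √(0.41776 + 0.55483) = 0.98620.
True dip = arctan(0.98620) = 44.6°, dipping toward NE (azimuth ≈ 041°).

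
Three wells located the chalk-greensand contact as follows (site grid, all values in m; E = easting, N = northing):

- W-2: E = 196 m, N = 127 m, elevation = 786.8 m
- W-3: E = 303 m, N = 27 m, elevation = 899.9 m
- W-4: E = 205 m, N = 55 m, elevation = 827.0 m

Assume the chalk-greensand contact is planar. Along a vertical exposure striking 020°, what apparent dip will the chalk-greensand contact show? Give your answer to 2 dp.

13.83°

Two edge vectors: W-2→W-3 = (107, -100, 113.1), W-2→W-4 = (9, -72, 40.2).
Normal n = (W-2→W-3) × (W-2→W-4) = (4123.2, -3283.5, -6804).
So ∂z/∂E = −n_x/n_z = 0.60600 and ∂z/∂N = −n_y/n_z = −0.48258.
Unit vector along 020° is (sin 20°, cos 20°) = (0.3420, 0.9397).
Slope in that direction = a·(0.3420) + b·(0.9397) = −0.24622.
Apparent dip = arctan|0.24622| = 13.83° (true dip is 37.8°, so apparent ≤ true as expected).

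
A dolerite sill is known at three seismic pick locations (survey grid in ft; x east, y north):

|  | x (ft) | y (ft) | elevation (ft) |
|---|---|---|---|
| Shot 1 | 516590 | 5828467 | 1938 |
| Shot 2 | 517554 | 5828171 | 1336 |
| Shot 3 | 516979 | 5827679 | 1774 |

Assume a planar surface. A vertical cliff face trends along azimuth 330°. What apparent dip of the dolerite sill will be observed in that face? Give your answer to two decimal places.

Let the plane be z = a·x + b·y + c.
Shot 2−Shot 1: 964a − 296b = −602;  Shot 3−Shot 1: 389a − 788b = −164.
Solving gives a = −0.66073, b = −0.11805.
Unit vector along 330° is (sin 330°, cos 330°) = (-0.5000, 0.8660).
Slope in that direction = a·(-0.5000) + b·(0.8660) = 0.22813.
Apparent dip = arctan|0.22813| = 12.85° (true dip is 33.9°, so apparent ≤ true as expected).

12.85°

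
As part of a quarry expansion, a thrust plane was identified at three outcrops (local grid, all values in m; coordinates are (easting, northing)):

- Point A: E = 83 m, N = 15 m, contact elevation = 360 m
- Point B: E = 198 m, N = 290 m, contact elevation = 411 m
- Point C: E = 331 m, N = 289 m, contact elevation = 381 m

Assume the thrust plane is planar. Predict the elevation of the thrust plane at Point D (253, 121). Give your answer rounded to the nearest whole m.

352 m

Let the plane be z = a·E + b·N + c.
Point B−Point A: 115a + 275b = 51;  Point C−Point A: 248a + 274b = 21.
Solving gives a = −0.22347, b = 0.27890.
Then c = 360 − a·83 − b·15 = 374.36.
At (253, 121): z = −56.5 + 33.7 + 374.36 = 351.6 m.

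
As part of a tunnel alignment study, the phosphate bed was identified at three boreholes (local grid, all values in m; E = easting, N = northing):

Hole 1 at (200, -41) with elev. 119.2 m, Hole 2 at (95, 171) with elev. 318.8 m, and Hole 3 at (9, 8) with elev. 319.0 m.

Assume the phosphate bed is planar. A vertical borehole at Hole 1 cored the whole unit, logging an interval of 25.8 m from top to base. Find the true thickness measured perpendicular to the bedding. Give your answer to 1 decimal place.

Two edge vectors: Hole 1→Hole 2 = (-105, 212, 199.6), Hole 1→Hole 3 = (-191, 49, 199.8).
Normal n = (Hole 1→Hole 2) × (Hole 1→Hole 3) = (32577.2, -17144.6, 35347).
So ∂z/∂E = −n_x/n_z = −0.92164 and ∂z/∂N = −n_y/n_z = 0.48504.
|∇z| = √(a²+b²) = 1.04148, so dip δ = arctan(1.04148) = 46.16°.
True thickness = vertical thickness × cos δ = 25.8 × cos 46.16° = 17.9 m.

17.9 m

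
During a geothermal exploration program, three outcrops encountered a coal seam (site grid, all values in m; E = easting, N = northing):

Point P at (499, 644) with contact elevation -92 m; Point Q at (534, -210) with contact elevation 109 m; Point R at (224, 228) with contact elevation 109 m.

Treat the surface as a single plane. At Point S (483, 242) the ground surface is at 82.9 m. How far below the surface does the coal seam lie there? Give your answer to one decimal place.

68.8 m

Let the plane be z = a·E + b·N + c.
Point Q−Point P: 35a − 854b = 201;  Point R−Point P: −275a − 416b = 201.
Solving gives a = −0.35299, b = −0.24983.
Then c = -92 − a·499 − b·644 = 245.03.
At (483, 242): z_contact = −170.49 − 60.46 + 245.03 = 14.08 m.
Depth below ground = 82.9 − 14.08 = 68.8 m.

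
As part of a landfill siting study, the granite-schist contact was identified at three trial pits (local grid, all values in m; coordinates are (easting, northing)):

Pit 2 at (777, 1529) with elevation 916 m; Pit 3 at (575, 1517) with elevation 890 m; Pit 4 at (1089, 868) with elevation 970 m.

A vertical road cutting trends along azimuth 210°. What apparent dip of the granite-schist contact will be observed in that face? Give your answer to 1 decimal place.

Let the plane be z = a·E + b·N + c.
Pit 3−Pit 2: −202a − 12b = −26;  Pit 4−Pit 2: 312a − 661b = 54.
Solving gives a = 0.12992, b = −0.02037.
Unit vector along 210° is (sin 210°, cos 210°) = (-0.5000, -0.8660).
Slope in that direction = a·(-0.5000) + b·(-0.8660) = −0.04732.
Apparent dip = arctan|0.04732| = 2.7° (true dip is 7.5°, so apparent ≤ true as expected).

2.7°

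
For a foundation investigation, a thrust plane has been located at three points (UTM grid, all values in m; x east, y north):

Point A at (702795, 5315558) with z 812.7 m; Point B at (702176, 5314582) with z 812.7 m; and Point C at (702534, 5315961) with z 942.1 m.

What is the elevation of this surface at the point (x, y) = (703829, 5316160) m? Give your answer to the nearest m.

649 m

Two edge vectors: Point A→Point B = (-619, -976, 0), Point A→Point C = (-261, 403, 129.4).
Normal n = (Point A→Point B) × (Point A→Point C) = (-126294.4, 80098.6, -504193).
So ∂z/∂x = −n_x/n_z = −0.25048821 and ∂z/∂y = −n_y/n_z = 0.15886496.
Intercept c from Point A: 812.7 + 176041.86 − 844455.90 = −667601.34.
At (703829, 5316160): z = −176300.9 + 844551.5 − 667601.34 = 649.3 m.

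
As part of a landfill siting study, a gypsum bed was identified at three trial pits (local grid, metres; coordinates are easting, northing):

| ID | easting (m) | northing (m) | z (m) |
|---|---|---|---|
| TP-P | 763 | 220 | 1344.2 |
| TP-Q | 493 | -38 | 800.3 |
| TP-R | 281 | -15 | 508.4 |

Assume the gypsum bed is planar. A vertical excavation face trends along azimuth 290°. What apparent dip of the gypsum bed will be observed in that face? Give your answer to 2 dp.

Two edge vectors: TP-P→TP-Q = (-270, -258, -543.9), TP-P→TP-R = (-482, -235, -835.8).
Normal n = (TP-P→TP-Q) × (TP-P→TP-R) = (87819.9, 36493.8, -60906).
So ∂z/∂easting = −n_x/n_z = 1.44189 and ∂z/∂northing = −n_y/n_z = 0.59918.
Unit vector along 290° is (sin 290°, cos 290°) = (-0.9397, 0.3420).
Slope in that direction = a·(-0.9397) + b·(0.3420) = −1.15000.
Apparent dip = arctan|1.15000| = 48.99° (true dip is 57.4°, so apparent ≤ true as expected).

48.99°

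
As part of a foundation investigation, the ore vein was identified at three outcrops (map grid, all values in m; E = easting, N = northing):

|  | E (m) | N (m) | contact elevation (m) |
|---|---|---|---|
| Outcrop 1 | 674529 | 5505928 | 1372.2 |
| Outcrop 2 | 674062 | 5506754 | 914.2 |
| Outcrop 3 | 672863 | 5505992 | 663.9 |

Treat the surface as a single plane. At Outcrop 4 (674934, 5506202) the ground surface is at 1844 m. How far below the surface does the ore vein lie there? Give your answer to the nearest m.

Let the plane be z = a·E + b·N + c.
Outcrop 2−Outcrop 1: −467a + 826b = −458;  Outcrop 3−Outcrop 1: −1666a + 64b = −708.3.
Solving gives a = 0.41281551, b = −0.32108372.
Then c = 1372.2 − a·674529 − b·5505928 = 1490780.03.
At (674934, 5506202): z_contact = 278623.2 − 1767951.8 + 1490780.03 = 1451.4 m.
Depth below ground = 1844 − 1451.4 = 393 m.

393 m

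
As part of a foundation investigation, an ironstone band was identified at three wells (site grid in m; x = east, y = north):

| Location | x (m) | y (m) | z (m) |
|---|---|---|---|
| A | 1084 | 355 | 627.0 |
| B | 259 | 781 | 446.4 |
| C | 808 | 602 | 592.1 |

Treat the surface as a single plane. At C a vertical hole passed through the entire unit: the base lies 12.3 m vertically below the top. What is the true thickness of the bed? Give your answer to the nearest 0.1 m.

Two edge vectors: A→B = (-825, 426, -180.6), A→C = (-276, 247, -34.9).
Normal n = (A→B) × (A→C) = (29740.8, 21053.1, -86199).
So ∂z/∂x = −n_x/n_z = 0.34502 and ∂z/∂y = −n_y/n_z = 0.24424.
|∇z| = √(a²+b²) = 0.42272, so dip δ = arctan(0.42272) = 22.91°.
True thickness = vertical thickness × cos δ = 12.3 × cos 22.91° = 11.3 m.

11.3 m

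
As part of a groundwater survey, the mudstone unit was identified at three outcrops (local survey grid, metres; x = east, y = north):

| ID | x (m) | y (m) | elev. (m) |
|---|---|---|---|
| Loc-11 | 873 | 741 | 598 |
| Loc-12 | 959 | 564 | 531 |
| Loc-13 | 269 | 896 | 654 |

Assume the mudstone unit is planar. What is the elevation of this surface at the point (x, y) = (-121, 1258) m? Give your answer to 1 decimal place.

Two edge vectors: Loc-11→Loc-12 = (86, -177, -67), Loc-11→Loc-13 = (-604, 155, 56).
Normal n = (Loc-11→Loc-12) × (Loc-11→Loc-13) = (473, 35652, -93578).
So ∂z/∂x = −n_x/n_z = 0.005055 and ∂z/∂y = −n_y/n_z = 0.380987.
Intercept c from Loc-11: 598 − 4.41 − 282.31 = 311.28.
At (-121, 1258): z = −0.6 + 479.3 + 311.28 = 789.9 m.

789.9 m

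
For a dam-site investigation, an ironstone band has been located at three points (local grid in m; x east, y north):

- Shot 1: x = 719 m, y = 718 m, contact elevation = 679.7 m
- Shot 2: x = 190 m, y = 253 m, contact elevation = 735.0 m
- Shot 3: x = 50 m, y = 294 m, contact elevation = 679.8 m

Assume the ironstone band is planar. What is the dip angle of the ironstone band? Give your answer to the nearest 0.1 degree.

Let the plane be z = a·x + b·y + c.
Shot 2−Shot 1: −529a − 465b = 55.3;  Shot 3−Shot 1: −669a − 424b = 0.1.
Solving gives a = 0.26963, b = −0.42566.
Gradient magnitude |∇z| = √(a² + b²) = √(0.07270 + 0.18119) = 0.50387.
True dip = arctan(0.50387) = 26.7°, dipping toward NNW (azimuth ≈ 328°).

26.7°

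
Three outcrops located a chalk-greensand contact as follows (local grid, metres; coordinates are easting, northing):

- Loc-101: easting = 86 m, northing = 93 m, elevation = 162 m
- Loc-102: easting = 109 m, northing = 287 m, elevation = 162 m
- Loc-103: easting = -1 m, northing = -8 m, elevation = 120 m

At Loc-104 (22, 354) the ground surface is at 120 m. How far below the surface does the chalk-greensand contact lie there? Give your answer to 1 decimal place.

11.1 m

Two edge vectors: Loc-101→Loc-102 = (23, 194, 0), Loc-101→Loc-103 = (-87, -101, -42).
Normal n = (Loc-101→Loc-102) × (Loc-101→Loc-103) = (-8148, 966, 14555).
So ∂z/∂easting = −n_x/n_z = 0.55981 and ∂z/∂northing = −n_y/n_z = −0.06637.
Intercept c from Loc-101: 162 − 48.14 + 6.17 = 120.03.
At (22, 354): z_contact = 12.32 − 23.49 + 120.03 = 108.85 m.
Depth below ground = 120 − 108.85 = 11.1 m.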